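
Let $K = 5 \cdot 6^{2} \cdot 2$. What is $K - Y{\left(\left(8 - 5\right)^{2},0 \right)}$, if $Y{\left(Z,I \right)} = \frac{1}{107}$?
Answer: $\frac{38519}{107} \approx 359.99$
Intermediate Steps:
$Y{\left(Z,I \right)} = \frac{1}{107}$
$K = 360$ ($K = 5 \cdot 36 \cdot 2 = 180 \cdot 2 = 360$)
$K - Y{\left(\left(8 - 5\right)^{2},0 \right)} = 360 - \frac{1}{107} = \frac{38519}{107}$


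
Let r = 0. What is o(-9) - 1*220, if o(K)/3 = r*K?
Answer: -220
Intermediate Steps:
o(K) = 0 (o(K) = 3*(0*K) = 3*0 = 0)
o(-9) - 1*220 = 0 - 1*220 = 0 - 220 = -220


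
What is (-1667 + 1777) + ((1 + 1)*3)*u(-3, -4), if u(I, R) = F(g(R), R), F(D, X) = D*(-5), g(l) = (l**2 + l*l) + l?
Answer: -730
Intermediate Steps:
g(l) = l + 2*l**2 (g(l) = (l**2 + l**2) + l = 2*l**2 + l = l + 2*l**2)
F(D, X) = -5*D
u(I, R) = -5*R*(1 + 2*R)
(-1667 + 1777) + ((1 + 1)*3)*u(-3, -4) = (-1667 + 1777) + ((1 + 1)*3)*(-5*(-4)*(1 + 2*(-4))) = 110 + (2*3)*(-5*(-4)*(1 - 8)) = 110 + 6*(-5*(-4)*(-7)) = 110 + 6*(-140) = 110 - 840 = -730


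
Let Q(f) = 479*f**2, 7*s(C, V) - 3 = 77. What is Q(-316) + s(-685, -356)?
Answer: 334817248/7 ≈ 4.7831e+7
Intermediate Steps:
s(C, V) = 80/7 (s(C, V) = 3/7 + (1/7)*77 = 3/7 + 11 = 80/7)
Q(-316) + s(-685, -356) = 479*(-316)**2 + 80/7 = 479*99856 + 80/7 = 47831024 + 80/7 = 334817248/7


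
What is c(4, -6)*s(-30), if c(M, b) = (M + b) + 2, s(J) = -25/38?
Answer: 0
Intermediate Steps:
s(J) = -25/38 (s(J) = -25*1/38 = -25/38)
c(M, b) = 2 + M + b
c(4, -6)*s(-30) = (2 + 4 - 6)*(-25/38) = 0*(-25/38) = 0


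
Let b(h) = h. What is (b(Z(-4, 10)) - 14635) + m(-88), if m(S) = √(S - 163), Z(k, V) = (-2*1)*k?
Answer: -14627 + I*√251 ≈ -14627.0 + 15.843*I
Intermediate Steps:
Z(k, V) = -2*k
m(S) = √(-163 + S)
(b(Z(-4, 10)) - 14635) + m(-88) = (-2*(-4) - 14635) + √(-163 - 88) = (8 - 14635) + √(-251) = -14627 + I*√251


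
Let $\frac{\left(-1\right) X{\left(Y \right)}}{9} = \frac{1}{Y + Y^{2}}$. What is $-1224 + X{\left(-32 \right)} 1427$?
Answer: $- \frac{1227051}{992} \approx -1236.9$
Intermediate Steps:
$X{\left(Y \right)} = - \frac{9}{Y + Y^{2}}$
$-1224 + X{\left(-32 \right)} 1427 = -1224 + - \frac{9}{\left(-32\right) \left(1 - 32\right)} 1427 = -1224 + \left(-9\right) \left(- \frac{1}{32}\right) \frac{1}{-31} \cdot 1427 = -1224 + \left(-9\right) \left(- \frac{1}{32}\right) \left(- \frac{1}{31}\right) 1427 = -1224 - \frac{12843}{992} = - \frac{1227051}{992}$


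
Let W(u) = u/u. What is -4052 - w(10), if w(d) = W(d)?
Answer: -4053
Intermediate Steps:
W(u) = 1
w(d) = 1
-4052 - w(10) = -4052 - 1*1 = -4052 - 1 = -4053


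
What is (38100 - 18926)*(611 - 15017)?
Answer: -276220644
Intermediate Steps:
(38100 - 18926)*(611 - 15017) = 19174*(-14406) = -276220644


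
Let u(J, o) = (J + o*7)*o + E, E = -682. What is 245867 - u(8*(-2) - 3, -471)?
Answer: -1315287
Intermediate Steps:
u(J, o) = -682 + o*(J + 7*o) (u(J, o) = (J + o*7)*o - 682 = (J + 7*o)*o - 682 = o*(J + 7*o) - 682 = -682 + o*(J + 7*o))
245867 - u(8*(-2) - 3, -471) = 245867 - (-682 + 7*(-471)**2 + (8*(-2) - 3)*(-471)) = 245867 - (-682 + 7*221841 + (-16 - 3)*(-471)) = 245867 - (-682 + 1552887 - 19*(-471)) = 245867 - (-682 + 1552887 + 8949) = 245867 - 1*1561154 = 245867 - 1561154 = -1315287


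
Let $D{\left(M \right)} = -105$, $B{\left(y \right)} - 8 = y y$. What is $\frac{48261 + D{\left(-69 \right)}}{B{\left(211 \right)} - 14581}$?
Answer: $\frac{12039}{7487} \approx 1.608$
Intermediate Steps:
$B{\left(y \right)} = 8 + y^{2}$ ($B{\left(y \right)} = 8 + y y = 8 + y^{2}$)
$\frac{48261 + D{\left(-69 \right)}}{B{\left(211 \right)} - 14581} = \frac{48261 - 105}{\left(8 + 211^{2}\right) - 14581} = \frac{48156}{\left(8 + 44521\right) - 14581} = \frac{48156}{44529 - 14581} = \frac{48156}{29948} = 48156 \cdot \frac{1}{29948} = \frac{12039}{7487}$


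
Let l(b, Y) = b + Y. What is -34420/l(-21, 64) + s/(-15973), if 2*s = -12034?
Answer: -549531929/686839 ≈ -800.09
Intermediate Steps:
s = -6017 (s = (1/2)*(-12034) = -6017)
l(b, Y) = Y + b
-34420/l(-21, 64) + s/(-15973) = -34420/(64 - 21) - 6017/(-15973) = -34420/43 - 6017*(-1/15973) = -34420*1/43 + 6017/15973 = -34420/43 + 6017/15973 = -549531929/686839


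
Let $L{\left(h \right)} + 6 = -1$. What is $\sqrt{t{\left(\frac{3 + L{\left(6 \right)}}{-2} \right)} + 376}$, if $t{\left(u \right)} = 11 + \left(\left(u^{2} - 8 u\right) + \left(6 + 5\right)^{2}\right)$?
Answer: $4 \sqrt{31} \approx 22.271$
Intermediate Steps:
$L{\left(h \right)} = -7$ ($L{\left(h \right)} = -6 - 1 = -7$)
$t{\left(u \right)} = 132 + u^{2} - 8 u$ ($t{\left(u \right)} = 11 + \left(\left(u^{2} - 8 u\right) + 11^{2}\right) = 11 + \left(\left(u^{2} - 8 u\right) + 121\right) = 11 + \left(121 + u^{2} - 8 u\right) = 132 + u^{2} - 8 u$)
$\sqrt{t{\left(\frac{3 + L{\left(6 \right)}}{-2} \right)} + 376} = \sqrt{\left(132 + \left(\frac{3 - 7}{-2}\right)^{2} - 8 \frac{3 - 7}{-2}\right) + 376} = \sqrt{\left(132 + \left(\left(- \frac{1}{2}\right) \left(-4\right)\right)^{2} - 8 \left(\left(- \frac{1}{2}\right) \left(-4\right)\right)\right) + 376} = \sqrt{\left(132 + 2^{2} - 16\right) + 376} = \sqrt{\left(132 + 4 - 16\right) + 376} = \sqrt{120 + 376} = \sqrt{496} = 4 \sqrt{31}$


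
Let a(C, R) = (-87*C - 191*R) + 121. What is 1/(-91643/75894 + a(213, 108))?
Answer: -75894/2962841615 ≈ -2.5615e-5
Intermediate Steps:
a(C, R) = 121 - 191*R - 87*C (a(C, R) = (-191*R - 87*C) + 121 = 121 - 191*R - 87*C)
1/(-91643/75894 + a(213, 108)) = 1/(-91643/75894 + (121 - 191*108 - 87*213)) = 1/(-91643*1/75894 + (121 - 20628 - 18531)) = 1/(-91643/75894 - 39038) = 1/(-2962841615/75894) = -75894/2962841615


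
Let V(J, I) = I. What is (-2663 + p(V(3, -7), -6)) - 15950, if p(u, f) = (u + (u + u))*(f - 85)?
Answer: -16702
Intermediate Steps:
p(u, f) = 3*u*(-85 + f) (p(u, f) = (u + 2*u)*(-85 + f) = (3*u)*(-85 + f) = 3*u*(-85 + f))
(-2663 + p(V(3, -7), -6)) - 15950 = (-2663 + 3*(-7)*(-85 - 6)) - 15950 = (-2663 + 3*(-7)*(-91)) - 15950 = (-2663 + 1911) - 15950 = -752 - 15950 = -16702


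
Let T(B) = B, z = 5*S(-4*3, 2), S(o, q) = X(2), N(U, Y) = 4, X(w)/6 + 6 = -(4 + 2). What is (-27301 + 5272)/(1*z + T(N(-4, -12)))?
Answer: 22029/356 ≈ 61.879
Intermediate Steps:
X(w) = -72 (X(w) = -36 + 6*(-(4 + 2)) = -36 + 6*(-1*6) = -36 + 6*(-6) = -36 - 36 = -72)
S(o, q) = -72
z = -360 (z = 5*(-72) = -360)
(-27301 + 5272)/(1*z + T(N(-4, -12))) = (-27301 + 5272)/(1*(-360) + 4) = -22029/(-360 + 4) = -22029/(-356) = -22029*(-1/356) = 22029/356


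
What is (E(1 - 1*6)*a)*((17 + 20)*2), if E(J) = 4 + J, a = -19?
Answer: 1406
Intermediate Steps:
(E(1 - 1*6)*a)*((17 + 20)*2) = ((4 + (1 - 1*6))*(-19))*((17 + 20)*2) = ((4 + (1 - 6))*(-19))*(37*2) = ((4 - 5)*(-19))*74 = -1*(-19)*74 = 19*74 = 1406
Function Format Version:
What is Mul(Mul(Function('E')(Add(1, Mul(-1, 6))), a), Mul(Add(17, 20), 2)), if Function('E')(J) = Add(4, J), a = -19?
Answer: 1406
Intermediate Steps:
Mul(Mul(Function('E')(Add(1, Mul(-1, 6))), a), Mul(Add(17, 20), 2)) = Mul(Mul(Add(4, Add(1, Mul(-1, 6))), -19), Mul(Add(17, 20), 2)) = Mul(Mul(Add(4, Add(1, -6)), -19), Mul(37, 2)) = Mul(Mul(Add(4, -5), -19), 74) = Mul(Mul(-1, -19), 74) = Mul(19, 74) = 1406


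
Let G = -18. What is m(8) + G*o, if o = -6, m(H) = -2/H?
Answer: 431/4 ≈ 107.75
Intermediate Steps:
m(8) + G*o = -2/8 - 18*(-6) = -2*⅛ + 108 = -¼ + 108 = 431/4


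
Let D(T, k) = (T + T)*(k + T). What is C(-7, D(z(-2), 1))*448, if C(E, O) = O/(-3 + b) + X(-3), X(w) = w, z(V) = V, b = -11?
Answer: -1472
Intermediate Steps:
D(T, k) = 2*T*(T + k) (D(T, k) = (2*T)*(T + k) = 2*T*(T + k))
C(E, O) = -3 - O/14 (C(E, O) = O/(-3 - 11) - 3 = O/(-14) - 3 = -O/14 - 3 = -3 - O/14)
C(-7, D(z(-2), 1))*448 = (-3 - (-2)*(-2 + 1)/7)*448 = (-3 - (-2)*(-1)/7)*448 = (-3 - 1/14*4)*448 = (-3 - 2/7)*448 = -23/7*448 = -1472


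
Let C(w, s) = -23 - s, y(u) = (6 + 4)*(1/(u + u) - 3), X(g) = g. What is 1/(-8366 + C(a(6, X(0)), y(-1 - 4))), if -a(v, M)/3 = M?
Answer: -1/8358 ≈ -0.00011965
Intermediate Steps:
a(v, M) = -3*M
y(u) = -30 + 5/u (y(u) = 10*(1/(2*u) - 3) = 10*(-3 + 1/(2*u)) = -30 + 5/u)
1/(-8366 + C(a(6, X(0)), y(-1 - 4))) = 1/(-8366 + (-23 - (-30 + 5/(-1 - 4)))) = 1/(-8366 + (-23 - (-30 + 5/(-5)))) = 1/(-8366 + (-23 - (-30 + 5*(-1/5)))) = 1/(-8366 + (-23 - (-30 - 1))) = 1/(-8366 + (-23 - 1*(-31))) = 1/(-8366 + (-23 + 31)) = 1/(-8366 + 8) = 1/(-8358) = -1/8358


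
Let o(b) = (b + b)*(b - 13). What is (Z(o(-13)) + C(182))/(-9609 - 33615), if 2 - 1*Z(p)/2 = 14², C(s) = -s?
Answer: 95/7204 ≈ 0.013187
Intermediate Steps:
o(b) = 2*b*(-13 + b) (o(b) = (2*b)*(-13 + b) = 2*b*(-13 + b))
Z(p) = -388 (Z(p) = 4 - 2*14² = 4 - 2*196 = 4 - 392 = -388)
(Z(o(-13)) + C(182))/(-9609 - 33615) = (-388 - 1*182)/(-9609 - 33615) = (-388 - 182)/(-43224) = -570*(-1/43224) = 95/7204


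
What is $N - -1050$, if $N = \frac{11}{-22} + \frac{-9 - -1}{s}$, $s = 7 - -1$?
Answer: $\frac{2097}{2} \approx 1048.5$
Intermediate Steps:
$s = 8$ ($s = 7 + 1 = 8$)
$N = - \frac{3}{2}$ ($N = \frac{11}{-22} + \frac{-9 - -1}{8} = 11 \left(- \frac{1}{22}\right) + \left(-9 + 1\right) \frac{1}{8} = - \frac{1}{2} - 1 = - \frac{3}{2} \approx -1.5$)
$N - -1050 = - \frac{3}{2} - -1050 = - \frac{3}{2} + 1050 = \frac{2097}{2}$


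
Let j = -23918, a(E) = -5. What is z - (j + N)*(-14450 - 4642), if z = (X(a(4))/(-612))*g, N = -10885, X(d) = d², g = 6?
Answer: -67774805377/102 ≈ -6.6446e+8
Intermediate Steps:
z = -25/102 (z = ((-5)²/(-612))*6 = (25*(-1/612))*6 = -25/612*6 = -25/102 ≈ -0.24510)
z - (j + N)*(-14450 - 4642) = -25/102 - (-23918 - 10885)*(-14450 - 4642) = -25/102 - (-34803)*(-19092) = -25/102 - 1*664458876 = -25/102 - 664458876 = -67774805377/102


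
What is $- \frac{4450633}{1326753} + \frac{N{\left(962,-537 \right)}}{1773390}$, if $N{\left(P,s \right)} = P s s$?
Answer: $\frac{60027189873094}{392141750445} \approx 153.08$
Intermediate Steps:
$N{\left(P,s \right)} = P s^{2}$
$- \frac{4450633}{1326753} + \frac{N{\left(962,-537 \right)}}{1773390} = - \frac{4450633}{1326753} + \frac{962 \left(-537\right)^{2}}{1773390} = \left(-4450633\right) \frac{1}{1326753} + 962 \cdot 288369 \cdot \frac{1}{1773390} = - \frac{4450633}{1326753} + 277410978 \cdot \frac{1}{1773390} = - \frac{4450633}{1326753} + \frac{46235163}{295565} = \frac{60027189873094}{392141750445}$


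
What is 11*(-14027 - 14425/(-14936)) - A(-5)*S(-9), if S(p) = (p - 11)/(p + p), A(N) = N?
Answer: -20739045053/134424 ≈ -1.5428e+5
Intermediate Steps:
S(p) = (-11 + p)/(2*p) (S(p) = (-11 + p)/((2*p)) = (-11 + p)*(1/(2*p)) = (-11 + p)/(2*p))
11*(-14027 - 14425/(-14936)) - A(-5)*S(-9) = 11*(-14027 - 14425/(-14936)) - (-5)*(½)*(-11 - 9)/(-9) = 11*(-14027 - 14425*(-1/14936)) - (-5)*(½)*(-⅑)*(-20) = 11*(-14027 + 14425/14936) - (-5)*10/9 = 11*(-209492847/14936) - 1*(-50/9) = -2304421317/14936 + 50/9 = -20739045053/134424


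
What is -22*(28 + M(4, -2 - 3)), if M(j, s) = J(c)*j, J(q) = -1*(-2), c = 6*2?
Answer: -792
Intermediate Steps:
c = 12
J(q) = 2
M(j, s) = 2*j
-22*(28 + M(4, -2 - 3)) = -22*(28 + 2*4) = -22*(28 + 8) = -22*36 = -792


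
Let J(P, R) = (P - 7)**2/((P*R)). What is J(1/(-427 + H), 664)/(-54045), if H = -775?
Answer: 1573605/958551728 ≈ 0.0016416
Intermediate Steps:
J(P, R) = (-7 + P)**2/(P*R) (J(P, R) = (-7 + P)**2*(1/(P*R)) = (-7 + P)**2/(P*R))
J(1/(-427 + H), 664)/(-54045) = ((-7 + 1/(-427 - 775))**2/(1/(-427 - 775)*664))/(-54045) = ((1/664)*(-7 + 1/(-1202))**2/1/(-1202))*(-1/54045) = ((1/664)*(-7 - 1/1202)**2/(-1/1202))*(-1/54045) = -1202*1/664*(-8415/1202)**2*(-1/54045) = -1202*1/664*70812225/1444804*(-1/54045) = -70812225/798128*(-1/54045) = 1573605/958551728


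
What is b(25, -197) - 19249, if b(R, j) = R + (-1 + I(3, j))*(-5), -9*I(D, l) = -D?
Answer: -57662/3 ≈ -19221.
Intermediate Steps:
I(D, l) = D/9 (I(D, l) = -(-1)*D/9 = D/9)
b(R, j) = 10/3 + R (b(R, j) = R + (-1 + (⅑)*3)*(-5) = R + (-1 + ⅓)*(-5) = R - ⅔*(-5) = R + 10/3 = 10/3 + R)
b(25, -197) - 19249 = (10/3 + 25) - 19249 = 85/3 - 19249 = -57662/3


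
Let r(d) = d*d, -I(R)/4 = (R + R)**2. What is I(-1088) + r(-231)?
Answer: -18886543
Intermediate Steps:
I(R) = -16*R**2 (I(R) = -4*(R + R)**2 = -4*4*R**2 = -16*R**2)
r(d) = d**2
I(-1088) + r(-231) = -16*(-1088)**2 + (-231)**2 = -16*1183744 + 53361 = -18939904 + 53361 = -18886543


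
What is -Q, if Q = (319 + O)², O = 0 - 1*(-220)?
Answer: -290521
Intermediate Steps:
O = 220 (O = 0 + 220 = 220)
Q = 290521 (Q = (319 + 220)² = 539² = 290521)
-Q = -1*290521 = -290521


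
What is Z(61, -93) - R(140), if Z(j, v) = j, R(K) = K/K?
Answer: 60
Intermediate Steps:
R(K) = 1
Z(61, -93) - R(140) = 61 - 1*1 = 61 - 1 = 60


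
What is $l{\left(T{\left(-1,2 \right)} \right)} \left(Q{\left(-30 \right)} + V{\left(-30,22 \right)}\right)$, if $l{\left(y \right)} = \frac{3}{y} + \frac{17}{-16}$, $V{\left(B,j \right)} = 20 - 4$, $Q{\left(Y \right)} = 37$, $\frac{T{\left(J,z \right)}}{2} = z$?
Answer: $- \frac{265}{16} \approx -16.563$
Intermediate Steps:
$T{\left(J,z \right)} = 2 z$
$V{\left(B,j \right)} = 16$ ($V{\left(B,j \right)} = 20 - 4 = 16$)
$l{\left(y \right)} = - \frac{17}{16} + \frac{3}{y}$ ($l{\left(y \right)} = \frac{3}{y} + 17 \left(- \frac{1}{16}\right) = \frac{3}{y} - \frac{17}{16} = - \frac{17}{16} + \frac{3}{y}$)
$l{\left(T{\left(-1,2 \right)} \right)} \left(Q{\left(-30 \right)} + V{\left(-30,22 \right)}\right) = \left(- \frac{17}{16} + \frac{3}{2 \cdot 2}\right) \left(37 + 16\right) = \left(- \frac{17}{16} + \frac{3}{4}\right) 53 = \left(- \frac{5}{16}\right) 53 = - \frac{265}{16}$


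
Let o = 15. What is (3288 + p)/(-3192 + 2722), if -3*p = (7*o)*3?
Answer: -3183/470 ≈ -6.7723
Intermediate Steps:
p = -105 (p = -7*15*3/3 = -35*3 = -⅓*315 = -105)
(3288 + p)/(-3192 + 2722) = (3288 - 105)/(-3192 + 2722) = 3183/(-470) = 3183*(-1/470) = -3183/470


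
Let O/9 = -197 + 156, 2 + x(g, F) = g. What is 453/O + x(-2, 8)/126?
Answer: -3253/2583 ≈ -1.2594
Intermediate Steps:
x(g, F) = -2 + g
O = -369 (O = 9*(-197 + 156) = 9*(-41) = -369)
453/O + x(-2, 8)/126 = 453/(-369) + (-2 - 2)/126 = 453*(-1/369) - 4*1/126 = -151/123 - 2/63 = -3253/2583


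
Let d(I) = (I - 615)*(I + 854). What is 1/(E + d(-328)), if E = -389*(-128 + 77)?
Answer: -1/476179 ≈ -2.1001e-6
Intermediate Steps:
d(I) = (-615 + I)*(854 + I)
E = 19839 (E = -389*(-51) = 19839)
1/(E + d(-328)) = 1/(19839 + (-525210 + (-328)² + 239*(-328))) = 1/(19839 + (-525210 + 107584 - 78392)) = 1/(19839 - 496018) = 1/(-476179) = -1/476179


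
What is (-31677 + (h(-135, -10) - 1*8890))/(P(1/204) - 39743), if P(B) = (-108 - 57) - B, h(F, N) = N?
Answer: 8277708/8141233 ≈ 1.0168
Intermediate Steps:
P(B) = -165 - B
(-31677 + (h(-135, -10) - 1*8890))/(P(1/204) - 39743) = (-31677 + (-10 - 1*8890))/((-165 - 1/204) - 39743) = (-31677 + (-10 - 8890))/((-165 - 1*1/204) - 39743) = (-31677 - 8900)/((-165 - 1/204) - 39743) = -40577/(-33661/204 - 39743) = -40577/(-8141233/204) = -40577*(-204/8141233) = 8277708/8141233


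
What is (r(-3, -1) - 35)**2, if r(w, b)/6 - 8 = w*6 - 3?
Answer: 12769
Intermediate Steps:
r(w, b) = 30 + 36*w (r(w, b) = 48 + 6*(w*6 - 3) = 48 + 6*(6*w - 3) = 48 + 6*(-3 + 6*w) = 48 + (-18 + 36*w) = 30 + 36*w)
(r(-3, -1) - 35)**2 = ((30 + 36*(-3)) - 35)**2 = ((30 - 108) - 35)**2 = (-78 - 35)**2 = (-113)**2 = 12769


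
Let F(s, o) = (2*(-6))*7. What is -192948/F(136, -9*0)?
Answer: 2297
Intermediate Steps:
F(s, o) = -84 (F(s, o) = -12*7 = -84)
-192948/F(136, -9*0) = -192948/(-84) = -192948*(-1/84) = 2297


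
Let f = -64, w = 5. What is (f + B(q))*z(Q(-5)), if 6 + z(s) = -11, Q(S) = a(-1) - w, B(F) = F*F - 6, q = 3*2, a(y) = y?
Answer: 578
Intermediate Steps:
q = 6
B(F) = -6 + F**2 (B(F) = F**2 - 6 = -6 + F**2)
Q(S) = -6 (Q(S) = -1 - 1*5 = -1 - 5 = -6)
z(s) = -17 (z(s) = -6 - 11 = -17)
(f + B(q))*z(Q(-5)) = (-64 + (-6 + 6**2))*(-17) = (-64 + (-6 + 36))*(-17) = (-64 + 30)*(-17) = -34*(-17) = 578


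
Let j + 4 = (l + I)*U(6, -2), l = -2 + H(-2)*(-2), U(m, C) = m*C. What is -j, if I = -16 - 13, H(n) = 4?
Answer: -464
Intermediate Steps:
U(m, C) = C*m
l = -10 (l = -2 + 4*(-2) = -2 - 8 = -10)
I = -29
j = 464 (j = -4 + (-10 - 29)*(-2*6) = -4 - 39*(-12) = -4 + 468 = 464)
-j = -1*464 = -464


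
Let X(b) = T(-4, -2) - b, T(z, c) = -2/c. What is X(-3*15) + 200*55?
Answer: 11046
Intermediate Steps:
X(b) = 1 - b (X(b) = -2/(-2) - b = -2*(-½) - b = 1 - b)
X(-3*15) + 200*55 = (1 - (-3)*15) + 200*55 = (1 - 1*(-45)) + 11000 = (1 + 45) + 11000 = 46 + 11000 = 11046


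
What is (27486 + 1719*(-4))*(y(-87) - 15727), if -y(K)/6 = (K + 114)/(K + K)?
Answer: -9399314160/29 ≈ -3.2411e+8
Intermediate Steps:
y(K) = -3*(114 + K)/K (y(K) = -6*(K + 114)/(K + K) = -6*(114 + K)/(2*K) = -6*(114 + K)*1/(2*K) = -3*(114 + K)/K)
(27486 + 1719*(-4))*(y(-87) - 15727) = (27486 + 1719*(-4))*((-3 - 342/(-87)) - 15727) = (27486 - 6876)*((-3 - 342*(-1/87)) - 15727) = 20610*((-3 + 114/29) - 15727) = 20610*(27/29 - 15727) = 20610*(-456056/29) = -9399314160/29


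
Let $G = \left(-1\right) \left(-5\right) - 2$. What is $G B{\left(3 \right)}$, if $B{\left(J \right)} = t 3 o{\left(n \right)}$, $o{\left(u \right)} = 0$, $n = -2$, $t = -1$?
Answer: $0$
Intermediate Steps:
$G = 3$ ($G = 5 - 2 = 3$)
$B{\left(J \right)} = 0$ ($B{\left(J \right)} = \left(-1\right) 3 \cdot 0 = \left(-3\right) 0 = 0$)
$G B{\left(3 \right)} = 3 \cdot 0 = 0$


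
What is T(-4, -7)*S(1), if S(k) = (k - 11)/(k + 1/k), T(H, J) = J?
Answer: 35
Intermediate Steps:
S(k) = (-11 + k)/(k + 1/k)
T(-4, -7)*S(1) = -7*(-11 + 1)/(1 + 1²) = -7*(-10)/(1 + 1) = -7*(-10)/2 = -7*(-5) = 35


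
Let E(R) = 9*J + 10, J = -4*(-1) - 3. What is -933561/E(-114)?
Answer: -933561/19 ≈ -49135.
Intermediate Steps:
J = 1 (J = 4 - 3 = 1)
E(R) = 19 (E(R) = 9*1 + 10 = 9 + 10 = 19)
-933561/E(-114) = -933561/19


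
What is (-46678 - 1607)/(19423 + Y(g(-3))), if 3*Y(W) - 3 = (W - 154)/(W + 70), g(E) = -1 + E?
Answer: -4780215/1922897 ≈ -2.4859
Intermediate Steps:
Y(W) = 1 + (-154 + W)/(3*(70 + W)) (Y(W) = 1 + ((W - 154)/(W + 70))/3 = 1 + ((-154 + W)/(70 + W))/3 = 1 + (-154 + W)/(3*(70 + W)))
(-46678 - 1607)/(19423 + Y(g(-3))) = (-46678 - 1607)/(19423 + 4*(14 + (-1 - 3))/(3*(70 + (-1 - 3)))) = -48285/(19423 + 4*(14 - 4)/(3*(70 - 4))) = -48285/(19423 + (4/3)*10/66) = -48285/(19423 + (4/3)*(1/66)*10) = -48285/(19423 + 20/99) = -48285/1922897/99 = -48285*99/1922897 = -4780215/1922897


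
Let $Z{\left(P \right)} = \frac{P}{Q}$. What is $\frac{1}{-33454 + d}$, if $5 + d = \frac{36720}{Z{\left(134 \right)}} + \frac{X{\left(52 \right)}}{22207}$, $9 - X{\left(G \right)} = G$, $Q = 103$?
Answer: $- \frac{1487869}{7787398192} \approx -0.00019106$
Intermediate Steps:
$X{\left(G \right)} = 9 - G$
$Z{\left(P \right)} = \frac{P}{103}$
$d = \frac{41987771334}{1487869}$ ($d = -5 + \left(\frac{36720}{\frac{1}{103} \cdot 134} + \frac{9 - 52}{22207}\right) = -5 + \left(\frac{36720}{\frac{134}{103}} + \left(9 - 52\right) \frac{1}{22207}\right) = -5 + \left(36720 \cdot \frac{103}{134} - \frac{43}{22207}\right) = -5 + \left(\frac{1891080}{67} - \frac{43}{22207}\right) = -5 + \frac{41995210679}{1487869} = \frac{41987771334}{1487869} \approx 28220.0$)
$\frac{1}{-33454 + d} = \frac{1}{-33454 + \frac{41987771334}{1487869}} = \frac{1}{- \frac{7787398192}{1487869}} = - \frac{1487869}{7787398192}$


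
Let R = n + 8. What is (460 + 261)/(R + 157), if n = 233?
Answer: 721/398 ≈ 1.8116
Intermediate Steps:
R = 241 (R = 233 + 8 = 241)
(460 + 261)/(R + 157) = (460 + 261)/(241 + 157) = 721/398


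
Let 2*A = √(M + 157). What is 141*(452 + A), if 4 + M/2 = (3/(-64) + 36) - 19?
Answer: 63732 + 141*√11706/16 ≈ 64685.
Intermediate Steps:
M = 829/32 (M = -8 + 2*((3/(-64) + 36) - 19) = -8 + 2*((3*(-1/64) + 36) - 19) = -8 + 2*((-3/64 + 36) - 19) = -8 + 2*(2301/64 - 19) = -8 + 2*(1085/64) = -8 + 1085/32 = 829/32 ≈ 25.906)
A = √11706/16 (A = √(829/32 + 157)/2 = √(5853/32)/2 = (√11706/8)/2 = √11706/16 ≈ 6.7621)
141*(452 + A) = 141*(452 + √11706/16) = 63732 + 141*√11706/16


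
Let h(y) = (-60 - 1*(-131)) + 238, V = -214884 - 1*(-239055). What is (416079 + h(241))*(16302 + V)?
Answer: 16852471524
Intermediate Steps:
V = 24171 (V = -214884 + 239055 = 24171)
h(y) = 309 (h(y) = (-60 + 131) + 238 = 71 + 238 = 309)
(416079 + h(241))*(16302 + V) = (416079 + 309)*(16302 + 24171) = 416388*40473 = 16852471524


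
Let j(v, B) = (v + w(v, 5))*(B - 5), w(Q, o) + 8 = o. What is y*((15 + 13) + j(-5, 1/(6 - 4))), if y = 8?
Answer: 512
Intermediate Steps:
w(Q, o) = -8 + o
j(v, B) = (-5 + B)*(-3 + v) (j(v, B) = (v + (-8 + 5))*(B - 5) = (v - 3)*(-5 + B) = (-3 + v)*(-5 + B) = (-5 + B)*(-3 + v))
y*((15 + 13) + j(-5, 1/(6 - 4))) = 8*((15 + 13) + (15 - 5*(-5) - 3/(6 - 4) - 5/(6 - 4))) = 8*(28 + (15 + 25 - 3/2 - 5/2)) = 8*(28 + 36) = 8*64 = 512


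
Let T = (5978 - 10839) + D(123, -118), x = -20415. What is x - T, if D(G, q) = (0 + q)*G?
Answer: -1040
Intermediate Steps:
D(G, q) = G*q (D(G, q) = q*G = G*q)
T = -19375 (T = (5978 - 10839) + 123*(-118) = -4861 - 14514 = -19375)
x - T = -20415 - 1*(-19375) = -20415 + 19375 = -1040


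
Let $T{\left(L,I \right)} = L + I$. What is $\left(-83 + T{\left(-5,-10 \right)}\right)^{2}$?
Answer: $9604$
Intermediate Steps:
$T{\left(L,I \right)} = I + L$
$\left(-83 + T{\left(-5,-10 \right)}\right)^{2} = \left(-83 - 15\right)^{2} = \left(-98\right)^{2} = 9604$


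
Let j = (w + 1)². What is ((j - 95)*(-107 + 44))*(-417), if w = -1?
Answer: -2495745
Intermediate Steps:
j = 0 (j = (-1 + 1)² = 0² = 0)
((j - 95)*(-107 + 44))*(-417) = ((0 - 95)*(-107 + 44))*(-417) = -95*(-63)*(-417) = 5985*(-417) = -2495745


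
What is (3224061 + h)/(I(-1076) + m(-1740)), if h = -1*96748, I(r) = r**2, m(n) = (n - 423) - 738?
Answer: 3127313/1154875 ≈ 2.7079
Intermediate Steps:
m(n) = -1161 + n (m(n) = (-423 + n) - 738 = -1161 + n)
h = -96748
(3224061 + h)/(I(-1076) + m(-1740)) = (3224061 - 96748)/((-1076)**2 + (-1161 - 1740)) = 3127313/(1157776 - 2901) = 3127313/1154875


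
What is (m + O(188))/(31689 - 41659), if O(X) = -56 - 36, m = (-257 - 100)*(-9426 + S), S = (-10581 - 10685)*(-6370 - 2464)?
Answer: 33532013659/4985 ≈ 6.7266e+6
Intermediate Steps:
S = 187863844 (S = -21266*(-8834) = 187863844)
m = -67064027226 (m = (-257 - 100)*(-9426 + 187863844) = -357*187854418 = -67064027226)
O(X) = -92
(m + O(188))/(31689 - 41659) = (-67064027226 - 92)/(31689 - 41659) = -67064027318/(-9970) = -67064027318*(-1/9970) = 33532013659/4985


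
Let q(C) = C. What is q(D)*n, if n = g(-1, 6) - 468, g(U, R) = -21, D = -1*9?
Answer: 4401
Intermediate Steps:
D = -9
n = -489 (n = -21 - 468 = -489)
q(D)*n = -9*(-489) = 4401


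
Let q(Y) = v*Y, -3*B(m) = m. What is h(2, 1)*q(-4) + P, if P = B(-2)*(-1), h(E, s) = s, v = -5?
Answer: 58/3 ≈ 19.333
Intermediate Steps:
B(m) = -m/3
P = -⅔ (P = -⅓*(-2)*(-1) = (⅔)*(-1) = -⅔ ≈ -0.66667)
q(Y) = -5*Y
h(2, 1)*q(-4) + P = 1*(-5*(-4)) - ⅔ = 1*20 - ⅔ = 20 - ⅔ = 58/3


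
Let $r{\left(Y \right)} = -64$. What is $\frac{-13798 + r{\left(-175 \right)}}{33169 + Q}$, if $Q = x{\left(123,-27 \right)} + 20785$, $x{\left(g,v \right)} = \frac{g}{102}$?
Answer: $- \frac{471308}{1834477} \approx -0.25692$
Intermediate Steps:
$x{\left(g,v \right)} = \frac{g}{102}$ ($x{\left(g,v \right)} = g \frac{1}{102} = \frac{g}{102}$)
$Q = \frac{706731}{34}$ ($Q = \frac{1}{102} \cdot 123 + 20785 = \frac{41}{34} + 20785 = \frac{706731}{34} \approx 20786.0$)
$\frac{-13798 + r{\left(-175 \right)}}{33169 + Q} = \frac{-13798 - 64}{33169 + \frac{706731}{34}} = - \frac{13862}{\frac{1834477}{34}} = \left(-13862\right) \frac{34}{1834477} = - \frac{471308}{1834477}$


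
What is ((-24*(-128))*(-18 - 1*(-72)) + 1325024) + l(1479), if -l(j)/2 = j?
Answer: 1487954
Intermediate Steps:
l(j) = -2*j
((-24*(-128))*(-18 - 1*(-72)) + 1325024) + l(1479) = ((-24*(-128))*(-18 - 1*(-72)) + 1325024) - 2*1479 = (3072*(-18 + 72) + 1325024) - 2958 = (3072*54 + 1325024) - 2958 = (165888 + 1325024) - 2958 = 1490912 - 2958 = 1487954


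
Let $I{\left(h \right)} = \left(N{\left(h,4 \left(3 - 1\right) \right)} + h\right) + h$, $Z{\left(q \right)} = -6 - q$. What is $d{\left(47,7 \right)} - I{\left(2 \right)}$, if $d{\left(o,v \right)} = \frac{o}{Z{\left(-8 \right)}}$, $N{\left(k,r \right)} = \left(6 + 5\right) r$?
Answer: $- \frac{137}{2} \approx -68.5$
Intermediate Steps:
$N{\left(k,r \right)} = 11 r$
$d{\left(o,v \right)} = \frac{o}{2}$ ($d{\left(o,v \right)} = \frac{o}{-6 - -8} = \frac{o}{-6 + 8} = \frac{o}{2}$)
$I{\left(h \right)} = 88 + 2 h$ ($I{\left(h \right)} = \left(11 \cdot 4 \left(3 - 1\right) + h\right) + h = \left(11 \cdot 4 \cdot 2 + h\right) + h = \left(11 \cdot 8 + h\right) + h = \left(88 + h\right) + h = 88 + 2 h$)
$d{\left(47,7 \right)} - I{\left(2 \right)} = \frac{1}{2} \cdot 47 - \left(88 + 2 \cdot 2\right) = \frac{47}{2} - \left(88 + 4\right) = \frac{47}{2} - 92 = - \frac{137}{2}$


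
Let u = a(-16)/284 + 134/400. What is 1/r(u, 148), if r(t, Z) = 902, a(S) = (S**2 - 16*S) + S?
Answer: 1/902 ≈ 0.0011086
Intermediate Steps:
a(S) = S**2 - 15*S
u = 29557/14200 (u = -16*(-15 - 16)/284 + 134/400 = -16*(-31)*(1/284) + 134*(1/400) = 496*(1/284) + 67/200 = 124/71 + 67/200 = 29557/14200 ≈ 2.0815)
1/r(u, 148) = 1/902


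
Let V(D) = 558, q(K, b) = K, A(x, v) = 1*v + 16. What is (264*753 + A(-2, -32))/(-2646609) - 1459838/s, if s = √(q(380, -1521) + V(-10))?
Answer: -198776/2646609 - 729919*√938/469 ≈ -47666.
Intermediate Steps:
A(x, v) = 16 + v (A(x, v) = v + 16 = 16 + v)
s = √938 (s = √(380 + 558) = √938 ≈ 30.627)
(264*753 + A(-2, -32))/(-2646609) - 1459838/s = (264*753 + (16 - 32))/(-2646609) - 1459838*√938/938 = (198792 - 16)*(-1/2646609) - 729919*√938/469 = 198776*(-1/2646609) - 729919*√938/469 = -198776/2646609 - 729919*√938/469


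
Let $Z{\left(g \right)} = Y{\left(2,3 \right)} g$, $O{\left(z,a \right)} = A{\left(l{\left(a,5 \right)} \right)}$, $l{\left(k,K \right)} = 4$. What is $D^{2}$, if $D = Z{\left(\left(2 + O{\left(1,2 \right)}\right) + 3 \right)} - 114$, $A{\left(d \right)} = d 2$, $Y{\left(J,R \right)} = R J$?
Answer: $1296$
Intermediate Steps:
$Y{\left(J,R \right)} = J R$
$A{\left(d \right)} = 2 d$
$O{\left(z,a \right)} = 8$ ($O{\left(z,a \right)} = 2 \cdot 4 = 8$)
$Z{\left(g \right)} = 6 g$ ($Z{\left(g \right)} = 2 \cdot 3 g = 6 g$)
$D = -36$ ($D = 6 \left(\left(2 + 8\right) + 3\right) - 114 = 6 \left(10 + 3\right) - 114 = 6 \cdot 13 - 114 = 78 - 114 = -36$)
$D^{2} = \left(-36\right)^{2} = 1296$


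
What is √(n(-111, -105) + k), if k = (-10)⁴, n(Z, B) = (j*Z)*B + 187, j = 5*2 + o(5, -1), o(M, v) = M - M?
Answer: √126737 ≈ 356.00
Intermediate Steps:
o(M, v) = 0
j = 10 (j = 5*2 + 0 = 10 + 0 = 10)
n(Z, B) = 187 + 10*B*Z (n(Z, B) = (10*Z)*B + 187 = 10*B*Z + 187 = 187 + 10*B*Z)
k = 10000
√(n(-111, -105) + k) = √((187 + 10*(-105)*(-111)) + 10000) = √((187 + 116550) + 10000) = √(116737 + 10000) = √126737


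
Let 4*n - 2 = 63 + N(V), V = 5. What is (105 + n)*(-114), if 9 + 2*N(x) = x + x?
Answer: -55347/4 ≈ -13837.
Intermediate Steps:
N(x) = -9/2 + x (N(x) = -9/2 + (x + x)/2 = -9/2 + (2*x)/2 = -9/2 + x)
n = 131/8 (n = 1/2 + (63 + (-9/2 + 5))/4 = 1/2 + (63 + 1/2)/4 = 1/2 + (1/4)*(127/2) = 1/2 + 127/8 = 131/8 ≈ 16.375)
(105 + n)*(-114) = (105 + 131/8)*(-114) = (971/8)*(-114) = -55347/4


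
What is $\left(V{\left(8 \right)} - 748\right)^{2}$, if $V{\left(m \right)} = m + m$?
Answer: $535824$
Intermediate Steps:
$V{\left(m \right)} = 2 m$
$\left(V{\left(8 \right)} - 748\right)^{2} = \left(2 \cdot 8 - 748\right)^{2} = \left(16 - 748\right)^{2} = \left(-732\right)^{2} = 535824$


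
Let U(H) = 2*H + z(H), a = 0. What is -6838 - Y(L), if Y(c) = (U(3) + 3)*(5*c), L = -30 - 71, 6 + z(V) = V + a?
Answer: -3808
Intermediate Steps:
z(V) = -6 + V (z(V) = -6 + (V + 0) = -6 + V)
L = -101
U(H) = -6 + 3*H (U(H) = 2*H + (-6 + H) = -6 + 3*H)
Y(c) = 30*c (Y(c) = ((-6 + 3*3) + 3)*(5*c) = ((-6 + 9) + 3)*(5*c) = (3 + 3)*(5*c) = 6*(5*c) = 30*c)
-6838 - Y(L) = -6838 - 30*(-101) = -6838 - 1*(-3030) = -6838 + 3030 = -3808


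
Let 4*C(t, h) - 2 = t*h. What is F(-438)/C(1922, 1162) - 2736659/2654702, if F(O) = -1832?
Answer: -3065707410225/2964460593466 ≈ -1.0342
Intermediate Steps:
C(t, h) = ½ + h*t/4 (C(t, h) = ½ + (t*h)/4 = ½ + (h*t)/4 = ½ + h*t/4)
F(-438)/C(1922, 1162) - 2736659/2654702 = -1832/(½ + (¼)*1162*1922) - 2736659/2654702 = -1832/(½ + 558341) - 2736659*1/2654702 = -1832/1116683/2 - 2736659/2654702 = -1832*2/1116683 - 2736659/2654702 = -3664/1116683 - 2736659/2654702 = -3065707410225/2964460593466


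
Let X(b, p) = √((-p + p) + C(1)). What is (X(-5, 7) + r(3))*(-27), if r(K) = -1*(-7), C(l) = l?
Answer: -216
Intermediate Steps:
X(b, p) = 1 (X(b, p) = √((-p + p) + 1) = √(0 + 1) = √1 = 1)
r(K) = 7
(X(-5, 7) + r(3))*(-27) = (1 + 7)*(-27) = 8*(-27) = -216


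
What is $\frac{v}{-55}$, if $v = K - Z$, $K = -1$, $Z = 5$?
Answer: $\frac{6}{55} \approx 0.10909$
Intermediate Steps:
$v = -6$ ($v = -1 - 5 = -6$)
$\frac{v}{-55} = \frac{1}{-55} \left(-6\right) = \left(- \frac{1}{55}\right) \left(-6\right) = \frac{6}{55}$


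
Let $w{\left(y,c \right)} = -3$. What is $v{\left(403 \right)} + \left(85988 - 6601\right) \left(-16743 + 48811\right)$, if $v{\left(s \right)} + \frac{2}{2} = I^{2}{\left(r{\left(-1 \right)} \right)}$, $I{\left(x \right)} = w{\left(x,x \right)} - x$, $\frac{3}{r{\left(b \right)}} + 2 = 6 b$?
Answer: $\frac{162930068601}{64} \approx 2.5458 \cdot 10^{9}$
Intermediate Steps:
$r{\left(b \right)} = \frac{3}{-2 + 6 b}$
$I{\left(x \right)} = -3 - x$
$v{\left(s \right)} = \frac{377}{64}$ ($v{\left(s \right)} = -1 + \left(-3 - \frac{3}{2 \left(-1 + 3 \left(-1\right)\right)}\right)^{2} = -1 + \left(-3 - \frac{3}{2 \left(-1 - 3\right)}\right)^{2} = -1 + \left(-3 - \frac{3}{2 \left(-4\right)}\right)^{2} = -1 + \left(-3 - \frac{3}{2} \left(- \frac{1}{4}\right)\right)^{2} = -1 + \left(-3 - - \frac{3}{8}\right)^{2} = -1 + \left(-3 + \frac{3}{8}\right)^{2} = -1 + \left(- \frac{21}{8}\right)^{2} = -1 + \frac{441}{64} = \frac{377}{64}$)
$v{\left(403 \right)} + \left(85988 - 6601\right) \left(-16743 + 48811\right) = \frac{377}{64} + \left(85988 - 6601\right) \left(-16743 + 48811\right) = \frac{377}{64} + 79387 \cdot 32068 = \frac{377}{64} + 2545782316 = \frac{162930068601}{64}$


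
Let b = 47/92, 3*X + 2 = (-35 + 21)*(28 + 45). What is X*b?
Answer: -12032/69 ≈ -174.38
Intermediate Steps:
X = -1024/3 (X = -2/3 + ((-35 + 21)*(28 + 45))/3 = -2/3 + (-14*73)/3 = -2/3 + (1/3)*(-1022) = -2/3 - 1022/3 = -1024/3 ≈ -341.33)
b = 47/92 (b = 47*(1/92) = 47/92 ≈ 0.51087)
X*b = -1024/3*47/92 = -12032/69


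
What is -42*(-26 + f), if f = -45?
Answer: 2982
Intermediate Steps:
-42*(-26 + f) = -42*(-26 - 45) = -42*(-71) = 2982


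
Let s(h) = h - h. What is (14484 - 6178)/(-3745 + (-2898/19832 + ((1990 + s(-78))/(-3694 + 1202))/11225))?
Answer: -115194789865960/51940925760457 ≈ -2.2178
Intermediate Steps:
s(h) = 0
(14484 - 6178)/(-3745 + (-2898/19832 + ((1990 + s(-78))/(-3694 + 1202))/11225)) = (14484 - 6178)/(-3745 + (-2898/19832 + ((1990 + 0)/(-3694 + 1202))/11225)) = 8306/(-3745 + (-2898*1/19832 + (1990/(-2492))*(1/11225))) = 8306/(-3745 + (-1449/9916 + (1990*(-1/2492))*(1/11225))) = 8306/(-3745 + (-1449/9916 - 995/1246*1/11225)) = 8306/(-3745 + (-1449/9916 - 199/2797270)) = 8306/(-3745 - 2027608757/13868864660) = 8306/(-51940925760457/13868864660) = 8306*(-13868864660/51940925760457) = -115194789865960/51940925760457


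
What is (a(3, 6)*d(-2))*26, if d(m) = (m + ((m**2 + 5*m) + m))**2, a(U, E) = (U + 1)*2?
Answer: 20800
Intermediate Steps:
a(U, E) = 2 + 2*U (a(U, E) = (1 + U)*2 = 2 + 2*U)
d(m) = (m**2 + 7*m)**2 (d(m) = (m + (m**2 + 6*m))**2 = (m**2 + 7*m)**2)
(a(3, 6)*d(-2))*26 = ((2 + 2*3)*((-2)**2*(7 - 2)**2))*26 = ((2 + 6)*(4*5**2))*26 = (8*(4*25))*26 = (8*100)*26 = 800*26 = 20800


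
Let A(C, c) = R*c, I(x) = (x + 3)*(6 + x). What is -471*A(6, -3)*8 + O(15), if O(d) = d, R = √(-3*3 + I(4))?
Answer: 15 + 11304*√61 ≈ 88302.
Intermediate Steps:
I(x) = (3 + x)*(6 + x)
R = √61 (R = √(-3*3 + (18 + 4² + 9*4)) = √(-9 + (18 + 16 + 36)) = √(-9 + 70) = √61 ≈ 7.8102)
A(C, c) = c*√61 (A(C, c) = √61*c = c*√61)
-471*A(6, -3)*8 + O(15) = -471*(-3*√61)*8 + 15 = -(-11304)*√61 + 15 = 11304*√61 + 15 = 15 + 11304*√61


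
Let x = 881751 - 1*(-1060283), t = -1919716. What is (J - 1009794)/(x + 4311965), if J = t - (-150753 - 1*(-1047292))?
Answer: -3826049/6253999 ≈ -0.61178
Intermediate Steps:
J = -2816255 (J = -1919716 - (-150753 - 1*(-1047292)) = -1919716 - (-150753 + 1047292) = -1919716 - 1*896539 = -1919716 - 896539 = -2816255)
x = 1942034 (x = 881751 + 1060283 = 1942034)
(J - 1009794)/(x + 4311965) = (-2816255 - 1009794)/(1942034 + 4311965) = -3826049/6253999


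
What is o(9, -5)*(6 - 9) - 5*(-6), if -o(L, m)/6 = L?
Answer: 192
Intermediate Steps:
o(L, m) = -6*L
o(9, -5)*(6 - 9) - 5*(-6) = (-6*9)*(6 - 9) - 5*(-6) = -54*(-3) + 30 = 162 + 30 = 192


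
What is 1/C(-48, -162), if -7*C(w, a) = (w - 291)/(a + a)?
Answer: -756/113 ≈ -6.6903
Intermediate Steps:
C(w, a) = -(-291 + w)/(14*a) (C(w, a) = -(w - 291)/(7*(a + a)) = -(-291 + w)/(7*(2*a)) = -(-291 + w)*1/(2*a)/7 = -(-291 + w)/(14*a))
1/C(-48, -162) = 1/((1/14)*(291 - 1*(-48))/(-162)) = 1/((1/14)*(-1/162)*(291 + 48)) = 1/((1/14)*(-1/162)*339) = 1/(-113/756) = -756/113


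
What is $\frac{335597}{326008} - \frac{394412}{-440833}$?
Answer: $\frac{276523699597}{143715084664} \approx 1.9241$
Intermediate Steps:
$\frac{335597}{326008} - \frac{394412}{-440833} = 335597 \cdot \frac{1}{326008} - - \frac{394412}{440833} = \frac{335597}{326008} + \frac{394412}{440833} = \frac{276523699597}{143715084664}$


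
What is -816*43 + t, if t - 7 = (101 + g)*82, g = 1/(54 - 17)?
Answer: -991481/37 ≈ -26797.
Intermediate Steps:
g = 1/37 ≈ 0.027027
t = 306775/37 (t = 7 + (101 + 1/37)*82 = 7 + (3738/37)*82 = 7 + 306516/37 = 306775/37 ≈ 8291.2)
-816*43 + t = -816*43 + 306775/37 = -35088 + 306775/37 = -991481/37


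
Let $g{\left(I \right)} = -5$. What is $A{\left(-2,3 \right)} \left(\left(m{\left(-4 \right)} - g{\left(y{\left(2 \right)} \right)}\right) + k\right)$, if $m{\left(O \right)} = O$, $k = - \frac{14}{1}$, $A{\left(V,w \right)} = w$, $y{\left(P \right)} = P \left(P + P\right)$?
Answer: $-39$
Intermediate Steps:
$y{\left(P \right)} = 2 P^{2}$ ($y{\left(P \right)} = P 2 P = 2 P^{2}$)
$k = -14$ ($k = \left(-14\right) 1 = -14$)
$A{\left(-2,3 \right)} \left(\left(m{\left(-4 \right)} - g{\left(y{\left(2 \right)} \right)}\right) + k\right) = 3 \left(\left(-4 - -5\right) - 14\right) = 3 \left(\left(-4 + 5\right) - 14\right) = 3 \left(1 - 14\right) = 3 \left(-13\right) = -39$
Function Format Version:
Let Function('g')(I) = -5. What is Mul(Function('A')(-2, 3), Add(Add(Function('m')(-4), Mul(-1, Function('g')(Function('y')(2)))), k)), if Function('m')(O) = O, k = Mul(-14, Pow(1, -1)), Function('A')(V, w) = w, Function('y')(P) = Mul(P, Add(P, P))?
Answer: -39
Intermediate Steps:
Function('y')(P) = Mul(2, Pow(P, 2)) (Function('y')(P) = Mul(P, Mul(2, P)) = Mul(2, Pow(P, 2)))
k = -14 (k = Mul(-14, 1) = -14)
Mul(Function('A')(-2, 3), Add(Add(Function('m')(-4), Mul(-1, Function('g')(Function('y')(2)))), k)) = Mul(3, Add(Add(-4, Mul(-1, -5)), -14)) = Mul(3, Add(Add(-4, 5), -14)) = Mul(3, Add(1, -14)) = Mul(3, -13) = -39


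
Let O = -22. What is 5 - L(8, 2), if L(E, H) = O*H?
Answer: 49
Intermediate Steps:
L(E, H) = -22*H
5 - L(8, 2) = 5 - (-22)*2 = 5 - 1*(-44) = 5 + 44 = 49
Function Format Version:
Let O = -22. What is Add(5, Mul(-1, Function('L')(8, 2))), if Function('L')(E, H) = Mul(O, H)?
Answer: 49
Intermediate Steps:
Function('L')(E, H) = Mul(-22, H)
Add(5, Mul(-1, Function('L')(8, 2))) = Add(5, Mul(-1, Mul(-22, 2))) = Add(5, Mul(-1, -44)) = Add(5, 44) = 49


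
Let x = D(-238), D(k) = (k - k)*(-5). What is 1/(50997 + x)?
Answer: 1/50997 ≈ 1.9609e-5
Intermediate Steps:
D(k) = 0 (D(k) = 0*(-5) = 0)
x = 0
1/(50997 + x) = 1/(50997 + 0) = 1/50997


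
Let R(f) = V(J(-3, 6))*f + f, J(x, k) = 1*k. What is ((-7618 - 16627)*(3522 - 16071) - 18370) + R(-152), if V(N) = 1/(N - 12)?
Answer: 912696025/3 ≈ 3.0423e+8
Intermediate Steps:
J(x, k) = k
V(N) = 1/(-12 + N)
R(f) = 5*f/6 (R(f) = f/(-12 + 6) + f = f/(-6) + f = -f/6 + f = 5*f/6)
((-7618 - 16627)*(3522 - 16071) - 18370) + R(-152) = ((-7618 - 16627)*(3522 - 16071) - 18370) + (⅚)*(-152) = (-24245*(-12549) - 18370) - 380/3 = (304250505 - 18370) - 380/3 = 304232135 - 380/3 = 912696025/3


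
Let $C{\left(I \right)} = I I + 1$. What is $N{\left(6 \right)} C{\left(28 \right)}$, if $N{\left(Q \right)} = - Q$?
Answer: $-4710$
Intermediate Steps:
$C{\left(I \right)} = 1 + I^{2}$ ($C{\left(I \right)} = I^{2} + 1 = 1 + I^{2}$)
$N{\left(6 \right)} C{\left(28 \right)} = \left(-1\right) 6 \left(1 + 28^{2}\right) = - 6 \left(1 + 784\right) = \left(-6\right) 785 = -4710$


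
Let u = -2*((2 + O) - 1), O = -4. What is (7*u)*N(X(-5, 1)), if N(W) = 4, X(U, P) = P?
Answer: 168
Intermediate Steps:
u = 6 (u = -2*((2 - 4) - 1) = -2*(-2 - 1) = -2*(-3) = 6)
(7*u)*N(X(-5, 1)) = (7*6)*4 = 42*4 = 168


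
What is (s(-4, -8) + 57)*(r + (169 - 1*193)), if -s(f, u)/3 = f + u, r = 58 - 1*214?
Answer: -16740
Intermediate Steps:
r = -156 (r = 58 - 214 = -156)
s(f, u) = -3*f - 3*u (s(f, u) = -3*(f + u) = -3*f - 3*u)
(s(-4, -8) + 57)*(r + (169 - 1*193)) = ((-3*(-4) - 3*(-8)) + 57)*(-156 + (169 - 1*193)) = ((12 + 24) + 57)*(-156 + (169 - 193)) = (36 + 57)*(-156 - 24) = 93*(-180) = -16740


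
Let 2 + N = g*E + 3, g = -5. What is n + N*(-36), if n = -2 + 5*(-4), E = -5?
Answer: -958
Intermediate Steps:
n = -22 (n = -2 - 20 = -22)
N = 26 (N = -2 + (-5*(-5) + 3) = -2 + (25 + 3) = -2 + 28 = 26)
n + N*(-36) = -22 + 26*(-36) = -22 - 936 = -958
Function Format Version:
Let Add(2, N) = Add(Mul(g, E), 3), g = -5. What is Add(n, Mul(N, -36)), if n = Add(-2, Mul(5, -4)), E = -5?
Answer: -958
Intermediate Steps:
n = -22 (n = Add(-2, -20) = -22)
N = 26 (N = Add(-2, Add(Mul(-5, -5), 3)) = Add(-2, Add(25, 3)) = Add(-2, 28) = 26)
Add(n, Mul(N, -36)) = Add(-22, Mul(26, -36)) = Add(-22, -936) = -958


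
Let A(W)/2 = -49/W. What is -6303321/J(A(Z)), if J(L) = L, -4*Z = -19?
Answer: 119763099/392 ≈ 3.0552e+5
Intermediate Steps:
Z = 19/4 (Z = -1/4*(-19) = 19/4 ≈ 4.7500)
A(W) = -98/W (A(W) = 2*(-49/W) = -98/W)
-6303321/J(A(Z)) = -6303321/((-98/19/4)) = -6303321/((-98*4/19)) = -6303321/(-392/19) = -6303321*(-19/392) = 119763099/392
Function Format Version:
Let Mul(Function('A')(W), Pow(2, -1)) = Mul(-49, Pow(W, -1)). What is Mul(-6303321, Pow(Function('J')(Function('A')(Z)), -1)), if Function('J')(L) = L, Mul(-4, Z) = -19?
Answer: Rational(119763099, 392) ≈ 3.0552e+5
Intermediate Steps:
Z = Rational(19, 4) (Z = Mul(Rational(-1, 4), -19) = Rational(19, 4) ≈ 4.7500)
Function('A')(W) = Mul(-98, Pow(W, -1)) (Function('A')(W) = Mul(2, Mul(-49, Pow(W, -1))) = Mul(-98, Pow(W, -1)))
Mul(-6303321, Pow(Function('J')(Function('A')(Z)), -1)) = Mul(-6303321, Pow(Mul(-98, Pow(Rational(19, 4), -1)), -1)) = Mul(-6303321, Pow(Mul(-98, Rational(4, 19)), -1)) = Mul(-6303321, Pow(Rational(-392, 19), -1)) = Mul(-6303321, Rational(-19, 392)) = Rational(119763099, 392)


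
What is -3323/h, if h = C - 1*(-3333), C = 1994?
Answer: -3323/5327 ≈ -0.62380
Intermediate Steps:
h = 5327 (h = 1994 - 1*(-3333) = 1994 + 3333 = 5327)
-3323/h = -3323/5327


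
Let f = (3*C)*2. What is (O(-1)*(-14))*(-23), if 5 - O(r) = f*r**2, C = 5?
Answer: -8050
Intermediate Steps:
f = 30 (f = (3*5)*2 = 15*2 = 30)
O(r) = 5 - 30*r**2
(O(-1)*(-14))*(-23) = ((5 - 30*(-1)**2)*(-14))*(-23) = ((5 - 30*1)*(-14))*(-23) = ((5 - 30)*(-14))*(-23) = -25*(-14)*(-23) = 350*(-23) = -8050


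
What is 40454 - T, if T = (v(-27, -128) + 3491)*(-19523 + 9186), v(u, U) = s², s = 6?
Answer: 36499053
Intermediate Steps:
v(u, U) = 36 (v(u, U) = 6² = 36)
T = -36458599 (T = (36 + 3491)*(-19523 + 9186) = 3527*(-10337) = -36458599)
40454 - T = 40454 - 1*(-36458599) = 40454 + 36458599 = 36499053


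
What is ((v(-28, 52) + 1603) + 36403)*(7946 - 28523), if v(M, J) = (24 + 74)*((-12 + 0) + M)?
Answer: -701387622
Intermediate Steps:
v(M, J) = -1176 + 98*M (v(M, J) = 98*(-12 + M) = -1176 + 98*M)
((v(-28, 52) + 1603) + 36403)*(7946 - 28523) = (((-1176 + 98*(-28)) + 1603) + 36403)*(7946 - 28523) = (((-1176 - 2744) + 1603) + 36403)*(-20577) = ((-3920 + 1603) + 36403)*(-20577) = (-2317 + 36403)*(-20577) = 34086*(-20577) = -701387622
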